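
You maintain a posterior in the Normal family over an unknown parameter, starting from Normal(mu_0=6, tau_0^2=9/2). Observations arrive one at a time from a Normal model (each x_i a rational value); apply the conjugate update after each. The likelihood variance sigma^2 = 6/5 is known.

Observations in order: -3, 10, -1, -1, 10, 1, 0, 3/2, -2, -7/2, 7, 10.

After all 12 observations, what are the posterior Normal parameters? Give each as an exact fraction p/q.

mu_0=459/184, tau_0^2=9/92

obs 1: x=-3 → posterior Normal(-21/19, 18/19)
obs 2: x=10 → posterior Normal(129/34, 9/17)
obs 3: x=-1 → posterior Normal(114/49, 18/49)
obs 4: x=-1 → posterior Normal(99/64, 9/32)
obs 5: x=10 → posterior Normal(249/79, 18/79)
obs 6: x=1 → posterior Normal(132/47, 9/47)
obs 7: x=0 → posterior Normal(264/109, 18/109)
obs 8: x=3/2 → posterior Normal(573/248, 9/62)
obs 9: x=-2 → posterior Normal(513/278, 18/139)
obs 10: x=-7/2 → posterior Normal(102/77, 9/77)
obs 11: x=7 → posterior Normal(309/169, 18/169)
obs 12: x=10 → posterior Normal(459/184, 9/92)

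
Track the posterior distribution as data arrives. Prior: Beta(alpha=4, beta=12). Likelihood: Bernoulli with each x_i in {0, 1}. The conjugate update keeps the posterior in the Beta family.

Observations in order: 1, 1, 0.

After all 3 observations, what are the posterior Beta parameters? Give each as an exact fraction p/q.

obs 1: x=1 → posterior Beta(5, 12)
obs 2: x=1 → posterior Beta(6, 12)
obs 3: x=0 → posterior Beta(6, 13)

alpha=6, beta=13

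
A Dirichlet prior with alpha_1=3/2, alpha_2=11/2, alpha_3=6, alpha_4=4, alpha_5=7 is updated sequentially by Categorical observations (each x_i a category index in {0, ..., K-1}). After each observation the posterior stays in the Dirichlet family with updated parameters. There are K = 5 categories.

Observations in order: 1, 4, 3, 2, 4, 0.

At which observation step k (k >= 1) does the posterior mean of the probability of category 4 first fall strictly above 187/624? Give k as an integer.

obs 1: x=1 → posterior Dirichlet(3/2, 13/2, 6, 4, 7)
obs 2: x=4 → posterior Dirichlet(3/2, 13/2, 6, 4, 8)
obs 3: x=3 → posterior Dirichlet(3/2, 13/2, 6, 5, 8)
obs 4: x=2 → posterior Dirichlet(3/2, 13/2, 7, 5, 8)
obs 5: x=4 → posterior Dirichlet(3/2, 13/2, 7, 5, 9)
obs 6: x=0 → posterior Dirichlet(5/2, 13/2, 7, 5, 9)

k = 2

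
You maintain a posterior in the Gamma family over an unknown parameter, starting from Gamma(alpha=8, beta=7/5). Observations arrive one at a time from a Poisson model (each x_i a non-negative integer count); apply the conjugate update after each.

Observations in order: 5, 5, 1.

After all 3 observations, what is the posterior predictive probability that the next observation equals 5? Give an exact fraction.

obs 1: x=5 → posterior Gamma(13, 12/5)
obs 2: x=5 → posterior Gamma(18, 17/5)
obs 3: x=1 → posterior Gamma(19, 22/5)

3371732557002671830050175385600000/22528399544939174411840147874772641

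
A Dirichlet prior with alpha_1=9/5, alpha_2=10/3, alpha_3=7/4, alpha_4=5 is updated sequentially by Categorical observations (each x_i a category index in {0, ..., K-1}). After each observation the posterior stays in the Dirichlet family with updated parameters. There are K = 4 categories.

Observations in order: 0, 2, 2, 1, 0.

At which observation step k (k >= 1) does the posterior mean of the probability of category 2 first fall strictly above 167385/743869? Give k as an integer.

k = 3

obs 1: x=0 → posterior Dirichlet(14/5, 10/3, 7/4, 5)
obs 2: x=2 → posterior Dirichlet(14/5, 10/3, 11/4, 5)
obs 3: x=2 → posterior Dirichlet(14/5, 10/3, 15/4, 5)
obs 4: x=1 → posterior Dirichlet(14/5, 13/3, 15/4, 5)
obs 5: x=0 → posterior Dirichlet(19/5, 13/3, 15/4, 5)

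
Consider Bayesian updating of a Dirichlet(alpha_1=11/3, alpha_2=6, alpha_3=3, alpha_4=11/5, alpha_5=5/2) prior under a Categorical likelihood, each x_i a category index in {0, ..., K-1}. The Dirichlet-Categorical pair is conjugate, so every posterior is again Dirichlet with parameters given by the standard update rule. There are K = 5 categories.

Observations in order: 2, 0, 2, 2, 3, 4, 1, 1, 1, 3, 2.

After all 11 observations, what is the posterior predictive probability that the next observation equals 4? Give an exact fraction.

105/851

obs 1: x=2 → posterior Dirichlet(11/3, 6, 4, 11/5, 5/2)
obs 2: x=0 → posterior Dirichlet(14/3, 6, 4, 11/5, 5/2)
obs 3: x=2 → posterior Dirichlet(14/3, 6, 5, 11/5, 5/2)
obs 4: x=2 → posterior Dirichlet(14/3, 6, 6, 11/5, 5/2)
obs 5: x=3 → posterior Dirichlet(14/3, 6, 6, 16/5, 5/2)
obs 6: x=4 → posterior Dirichlet(14/3, 6, 6, 16/5, 7/2)
obs 7: x=1 → posterior Dirichlet(14/3, 7, 6, 16/5, 7/2)
obs 8: x=1 → posterior Dirichlet(14/3, 8, 6, 16/5, 7/2)
obs 9: x=1 → posterior Dirichlet(14/3, 9, 6, 16/5, 7/2)
obs 10: x=3 → posterior Dirichlet(14/3, 9, 6, 21/5, 7/2)
obs 11: x=2 → posterior Dirichlet(14/3, 9, 7, 21/5, 7/2)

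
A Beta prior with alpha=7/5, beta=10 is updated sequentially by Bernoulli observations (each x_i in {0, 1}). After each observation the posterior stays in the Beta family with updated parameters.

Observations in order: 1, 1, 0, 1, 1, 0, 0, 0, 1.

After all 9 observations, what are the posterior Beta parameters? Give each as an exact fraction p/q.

obs 1: x=1 → posterior Beta(12/5, 10)
obs 2: x=1 → posterior Beta(17/5, 10)
obs 3: x=0 → posterior Beta(17/5, 11)
obs 4: x=1 → posterior Beta(22/5, 11)
obs 5: x=1 → posterior Beta(27/5, 11)
obs 6: x=0 → posterior Beta(27/5, 12)
obs 7: x=0 → posterior Beta(27/5, 13)
obs 8: x=0 → posterior Beta(27/5, 14)
obs 9: x=1 → posterior Beta(32/5, 14)

alpha=32/5, beta=14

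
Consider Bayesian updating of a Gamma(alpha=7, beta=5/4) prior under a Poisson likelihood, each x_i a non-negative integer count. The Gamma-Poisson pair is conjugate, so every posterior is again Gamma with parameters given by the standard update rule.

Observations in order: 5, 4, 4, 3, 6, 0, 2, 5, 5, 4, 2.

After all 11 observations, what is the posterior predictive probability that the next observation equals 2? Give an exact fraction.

496186385313157206842286827229476774153208300400604163537768641815546646920307674752/3086864814074416012468391536600205427087835726197888423342649311186063385635200604533

obs 1: x=5 → posterior Gamma(12, 9/4)
obs 2: x=4 → posterior Gamma(16, 13/4)
obs 3: x=4 → posterior Gamma(20, 17/4)
obs 4: x=3 → posterior Gamma(23, 21/4)
obs 5: x=6 → posterior Gamma(29, 25/4)
obs 6: x=0 → posterior Gamma(29, 29/4)
obs 7: x=2 → posterior Gamma(31, 33/4)
obs 8: x=5 → posterior Gamma(36, 37/4)
obs 9: x=5 → posterior Gamma(41, 41/4)
obs 10: x=4 → posterior Gamma(45, 45/4)
obs 11: x=2 → posterior Gamma(47, 49/4)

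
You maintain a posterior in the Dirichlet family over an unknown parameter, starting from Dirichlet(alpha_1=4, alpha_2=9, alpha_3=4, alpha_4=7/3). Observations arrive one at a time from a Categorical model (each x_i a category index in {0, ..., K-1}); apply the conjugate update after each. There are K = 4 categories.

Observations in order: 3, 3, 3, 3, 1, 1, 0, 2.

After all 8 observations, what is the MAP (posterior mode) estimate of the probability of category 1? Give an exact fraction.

obs 1: x=3 → posterior Dirichlet(4, 9, 4, 10/3)
obs 2: x=3 → posterior Dirichlet(4, 9, 4, 13/3)
obs 3: x=3 → posterior Dirichlet(4, 9, 4, 16/3)
obs 4: x=3 → posterior Dirichlet(4, 9, 4, 19/3)
obs 5: x=1 → posterior Dirichlet(4, 10, 4, 19/3)
obs 6: x=1 → posterior Dirichlet(4, 11, 4, 19/3)
obs 7: x=0 → posterior Dirichlet(5, 11, 4, 19/3)
obs 8: x=2 → posterior Dirichlet(5, 11, 5, 19/3)

3/7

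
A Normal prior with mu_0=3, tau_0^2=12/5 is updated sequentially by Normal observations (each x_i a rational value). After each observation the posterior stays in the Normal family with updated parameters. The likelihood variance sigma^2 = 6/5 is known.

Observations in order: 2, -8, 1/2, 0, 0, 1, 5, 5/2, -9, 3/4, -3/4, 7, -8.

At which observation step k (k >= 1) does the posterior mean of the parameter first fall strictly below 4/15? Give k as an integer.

obs 1: x=2 → posterior Normal(7/3, 4/5)
obs 2: x=-8 → posterior Normal(-9/5, 12/25)
obs 3: x=1/2 → posterior Normal(-8/7, 12/35)
obs 4: x=0 → posterior Normal(-8/9, 4/15)
obs 5: x=0 → posterior Normal(-8/11, 12/55)
obs 6: x=1 → posterior Normal(-6/13, 12/65)
obs 7: x=5 → posterior Normal(4/15, 4/25)
obs 8: x=5/2 → posterior Normal(9/17, 12/85)
obs 9: x=-9 → posterior Normal(-9/19, 12/95)
obs 10: x=3/4 → posterior Normal(-5/14, 4/35)
obs 11: x=-3/4 → posterior Normal(-9/23, 12/115)
obs 12: x=7 → posterior Normal(1/5, 12/125)
obs 13: x=-8 → posterior Normal(-11/27, 4/45)

k = 2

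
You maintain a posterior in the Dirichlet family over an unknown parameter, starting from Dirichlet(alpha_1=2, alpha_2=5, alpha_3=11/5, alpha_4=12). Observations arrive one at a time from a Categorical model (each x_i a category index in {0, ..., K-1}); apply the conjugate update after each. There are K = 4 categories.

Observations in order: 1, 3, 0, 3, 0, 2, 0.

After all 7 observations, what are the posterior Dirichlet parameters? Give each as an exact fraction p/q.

obs 1: x=1 → posterior Dirichlet(2, 6, 11/5, 12)
obs 2: x=3 → posterior Dirichlet(2, 6, 11/5, 13)
obs 3: x=0 → posterior Dirichlet(3, 6, 11/5, 13)
obs 4: x=3 → posterior Dirichlet(3, 6, 11/5, 14)
obs 5: x=0 → posterior Dirichlet(4, 6, 11/5, 14)
obs 6: x=2 → posterior Dirichlet(4, 6, 16/5, 14)
obs 7: x=0 → posterior Dirichlet(5, 6, 16/5, 14)

alpha_1=5, alpha_2=6, alpha_3=16/5, alpha_4=14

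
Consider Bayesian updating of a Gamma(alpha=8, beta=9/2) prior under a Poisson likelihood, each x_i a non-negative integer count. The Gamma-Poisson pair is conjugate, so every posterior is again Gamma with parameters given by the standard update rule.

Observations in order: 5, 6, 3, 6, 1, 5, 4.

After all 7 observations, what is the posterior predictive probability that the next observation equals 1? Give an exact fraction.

423127606132706224496300410259788950522404269959816844/3308722450212110699485634768279851414263248443603515625

obs 1: x=5 → posterior Gamma(13, 11/2)
obs 2: x=6 → posterior Gamma(19, 13/2)
obs 3: x=3 → posterior Gamma(22, 15/2)
obs 4: x=6 → posterior Gamma(28, 17/2)
obs 5: x=1 → posterior Gamma(29, 19/2)
obs 6: x=5 → posterior Gamma(34, 21/2)
obs 7: x=4 → posterior Gamma(38, 23/2)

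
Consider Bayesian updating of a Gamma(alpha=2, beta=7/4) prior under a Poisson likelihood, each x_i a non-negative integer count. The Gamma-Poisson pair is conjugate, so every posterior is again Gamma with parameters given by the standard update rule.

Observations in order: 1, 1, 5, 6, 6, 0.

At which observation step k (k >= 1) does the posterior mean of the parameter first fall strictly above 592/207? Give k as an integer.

obs 1: x=1 → posterior Gamma(3, 11/4)
obs 2: x=1 → posterior Gamma(4, 15/4)
obs 3: x=5 → posterior Gamma(9, 19/4)
obs 4: x=6 → posterior Gamma(15, 23/4)
obs 5: x=6 → posterior Gamma(21, 27/4)
obs 6: x=0 → posterior Gamma(21, 31/4)

k = 5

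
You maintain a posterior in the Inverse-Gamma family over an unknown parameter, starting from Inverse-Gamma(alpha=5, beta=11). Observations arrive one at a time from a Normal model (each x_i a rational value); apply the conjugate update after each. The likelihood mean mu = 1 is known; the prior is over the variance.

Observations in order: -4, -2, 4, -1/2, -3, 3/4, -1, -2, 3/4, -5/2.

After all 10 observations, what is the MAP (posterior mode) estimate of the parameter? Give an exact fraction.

79/16

obs 1: x=-4 → posterior Inverse-Gamma(11/2, 47/2)
obs 2: x=-2 → posterior Inverse-Gamma(6, 28)
obs 3: x=4 → posterior Inverse-Gamma(13/2, 65/2)
obs 4: x=-1/2 → posterior Inverse-Gamma(7, 269/8)
obs 5: x=-3 → posterior Inverse-Gamma(15/2, 333/8)
obs 6: x=3/4 → posterior Inverse-Gamma(8, 1333/32)
obs 7: x=-1 → posterior Inverse-Gamma(17/2, 1397/32)
obs 8: x=-2 → posterior Inverse-Gamma(9, 1541/32)
obs 9: x=3/4 → posterior Inverse-Gamma(19/2, 771/16)
obs 10: x=-5/2 → posterior Inverse-Gamma(10, 869/16)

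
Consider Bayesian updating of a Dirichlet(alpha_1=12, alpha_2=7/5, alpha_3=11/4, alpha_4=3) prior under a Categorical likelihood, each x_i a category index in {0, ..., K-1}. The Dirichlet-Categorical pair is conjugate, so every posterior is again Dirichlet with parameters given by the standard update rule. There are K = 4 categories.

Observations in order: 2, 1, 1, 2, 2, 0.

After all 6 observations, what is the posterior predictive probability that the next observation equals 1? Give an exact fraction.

68/503

obs 1: x=2 → posterior Dirichlet(12, 7/5, 15/4, 3)
obs 2: x=1 → posterior Dirichlet(12, 12/5, 15/4, 3)
obs 3: x=1 → posterior Dirichlet(12, 17/5, 15/4, 3)
obs 4: x=2 → posterior Dirichlet(12, 17/5, 19/4, 3)
obs 5: x=2 → posterior Dirichlet(12, 17/5, 23/4, 3)
obs 6: x=0 → posterior Dirichlet(13, 17/5, 23/4, 3)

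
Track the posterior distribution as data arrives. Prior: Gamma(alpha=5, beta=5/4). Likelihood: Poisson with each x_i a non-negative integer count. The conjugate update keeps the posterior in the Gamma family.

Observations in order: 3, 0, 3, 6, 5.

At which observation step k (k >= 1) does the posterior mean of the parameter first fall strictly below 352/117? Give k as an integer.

k = 2

obs 1: x=3 → posterior Gamma(8, 9/4)
obs 2: x=0 → posterior Gamma(8, 13/4)
obs 3: x=3 → posterior Gamma(11, 17/4)
obs 4: x=6 → posterior Gamma(17, 21/4)
obs 5: x=5 → posterior Gamma(22, 25/4)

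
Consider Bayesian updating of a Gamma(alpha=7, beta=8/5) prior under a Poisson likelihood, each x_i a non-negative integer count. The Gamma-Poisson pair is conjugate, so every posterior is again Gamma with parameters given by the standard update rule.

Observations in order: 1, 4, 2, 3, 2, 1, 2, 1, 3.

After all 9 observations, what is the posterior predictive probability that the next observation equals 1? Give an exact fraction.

44064207761038239482315915912927127010492087385/204892391019237679077996943226809224511279333376

obs 1: x=1 → posterior Gamma(8, 13/5)
obs 2: x=4 → posterior Gamma(12, 18/5)
obs 3: x=2 → posterior Gamma(14, 23/5)
obs 4: x=3 → posterior Gamma(17, 28/5)
obs 5: x=2 → posterior Gamma(19, 33/5)
obs 6: x=1 → posterior Gamma(20, 38/5)
obs 7: x=2 → posterior Gamma(22, 43/5)
obs 8: x=1 → posterior Gamma(23, 48/5)
obs 9: x=3 → posterior Gamma(26, 53/5)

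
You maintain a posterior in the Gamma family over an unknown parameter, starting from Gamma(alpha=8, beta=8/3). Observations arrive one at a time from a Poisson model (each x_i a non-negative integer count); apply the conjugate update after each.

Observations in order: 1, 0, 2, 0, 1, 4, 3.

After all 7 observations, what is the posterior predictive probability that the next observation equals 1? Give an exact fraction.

347885891055629514905994431133/1267650600228229401496703205376

obs 1: x=1 → posterior Gamma(9, 11/3)
obs 2: x=0 → posterior Gamma(9, 14/3)
obs 3: x=2 → posterior Gamma(11, 17/3)
obs 4: x=0 → posterior Gamma(11, 20/3)
obs 5: x=1 → posterior Gamma(12, 23/3)
obs 6: x=4 → posterior Gamma(16, 26/3)
obs 7: x=3 → posterior Gamma(19, 29/3)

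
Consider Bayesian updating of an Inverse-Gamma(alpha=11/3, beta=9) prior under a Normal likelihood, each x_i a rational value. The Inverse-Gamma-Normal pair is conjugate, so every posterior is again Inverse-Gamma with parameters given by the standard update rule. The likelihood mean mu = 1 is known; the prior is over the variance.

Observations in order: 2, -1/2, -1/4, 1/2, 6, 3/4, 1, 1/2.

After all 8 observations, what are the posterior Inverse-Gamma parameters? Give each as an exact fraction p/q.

obs 1: x=2 → posterior Inverse-Gamma(25/6, 19/2)
obs 2: x=-1/2 → posterior Inverse-Gamma(14/3, 85/8)
obs 3: x=-1/4 → posterior Inverse-Gamma(31/6, 365/32)
obs 4: x=1/2 → posterior Inverse-Gamma(17/3, 369/32)
obs 5: x=6 → posterior Inverse-Gamma(37/6, 769/32)
obs 6: x=3/4 → posterior Inverse-Gamma(20/3, 385/16)
obs 7: x=1 → posterior Inverse-Gamma(43/6, 385/16)
obs 8: x=1/2 → posterior Inverse-Gamma(23/3, 387/16)

alpha=23/3, beta=387/16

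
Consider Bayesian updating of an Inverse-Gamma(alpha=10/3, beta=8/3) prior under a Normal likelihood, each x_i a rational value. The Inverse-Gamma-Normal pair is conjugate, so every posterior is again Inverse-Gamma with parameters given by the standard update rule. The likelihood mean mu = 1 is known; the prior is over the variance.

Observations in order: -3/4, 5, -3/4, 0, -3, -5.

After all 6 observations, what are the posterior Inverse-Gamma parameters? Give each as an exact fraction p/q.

alpha=19/3, beta=1931/48

obs 1: x=-3/4 → posterior Inverse-Gamma(23/6, 403/96)
obs 2: x=5 → posterior Inverse-Gamma(13/3, 1171/96)
obs 3: x=-3/4 → posterior Inverse-Gamma(29/6, 659/48)
obs 4: x=0 → posterior Inverse-Gamma(16/3, 683/48)
obs 5: x=-3 → posterior Inverse-Gamma(35/6, 1067/48)
obs 6: x=-5 → posterior Inverse-Gamma(19/3, 1931/48)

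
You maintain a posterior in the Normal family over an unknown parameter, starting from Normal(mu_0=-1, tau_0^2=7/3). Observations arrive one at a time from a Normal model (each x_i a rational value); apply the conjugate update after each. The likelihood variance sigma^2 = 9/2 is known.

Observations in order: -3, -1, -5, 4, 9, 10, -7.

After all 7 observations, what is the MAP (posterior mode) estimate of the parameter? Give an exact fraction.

71/125

obs 1: x=-3 → posterior Normal(-69/41, 63/41)
obs 2: x=-1 → posterior Normal(-83/55, 63/55)
obs 3: x=-5 → posterior Normal(-51/23, 21/23)
obs 4: x=4 → posterior Normal(-97/83, 63/83)
obs 5: x=9 → posterior Normal(29/97, 63/97)
obs 6: x=10 → posterior Normal(169/111, 21/37)
obs 7: x=-7 → posterior Normal(71/125, 63/125)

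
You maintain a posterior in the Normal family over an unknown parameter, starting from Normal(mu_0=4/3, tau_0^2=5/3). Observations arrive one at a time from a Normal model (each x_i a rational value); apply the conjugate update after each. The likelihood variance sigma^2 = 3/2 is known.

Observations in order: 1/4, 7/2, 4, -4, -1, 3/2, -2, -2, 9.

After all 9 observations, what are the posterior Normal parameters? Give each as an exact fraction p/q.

obs 1: x=1/4 → posterior Normal(29/38, 15/19)
obs 2: x=7/2 → posterior Normal(99/58, 15/29)
obs 3: x=4 → posterior Normal(179/78, 5/13)
obs 4: x=-4 → posterior Normal(99/98, 15/49)
obs 5: x=-1 → posterior Normal(79/118, 15/59)
obs 6: x=3/2 → posterior Normal(109/138, 5/23)
obs 7: x=-2 → posterior Normal(69/158, 15/79)
obs 8: x=-2 → posterior Normal(29/178, 15/89)
obs 9: x=9 → posterior Normal(19/18, 5/33)

mu_0=19/18, tau_0^2=5/33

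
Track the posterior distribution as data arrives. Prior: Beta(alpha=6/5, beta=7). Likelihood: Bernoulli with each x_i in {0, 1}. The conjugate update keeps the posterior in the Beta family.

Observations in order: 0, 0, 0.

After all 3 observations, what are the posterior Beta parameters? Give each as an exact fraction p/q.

obs 1: x=0 → posterior Beta(6/5, 8)
obs 2: x=0 → posterior Beta(6/5, 9)
obs 3: x=0 → posterior Beta(6/5, 10)

alpha=6/5, beta=10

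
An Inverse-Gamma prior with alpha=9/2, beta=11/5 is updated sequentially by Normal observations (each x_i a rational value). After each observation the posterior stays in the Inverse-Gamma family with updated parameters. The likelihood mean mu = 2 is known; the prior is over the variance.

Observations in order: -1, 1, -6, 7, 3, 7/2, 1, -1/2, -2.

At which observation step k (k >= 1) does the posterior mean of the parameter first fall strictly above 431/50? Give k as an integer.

k = 4

obs 1: x=-1 → posterior Inverse-Gamma(5, 67/10)
obs 2: x=1 → posterior Inverse-Gamma(11/2, 36/5)
obs 3: x=-6 → posterior Inverse-Gamma(6, 196/5)
obs 4: x=7 → posterior Inverse-Gamma(13/2, 517/10)
obs 5: x=3 → posterior Inverse-Gamma(7, 261/5)
obs 6: x=7/2 → posterior Inverse-Gamma(15/2, 2133/40)
obs 7: x=1 → posterior Inverse-Gamma(8, 2153/40)
obs 8: x=-1/2 → posterior Inverse-Gamma(17/2, 1139/20)
obs 9: x=-2 → posterior Inverse-Gamma(9, 1299/20)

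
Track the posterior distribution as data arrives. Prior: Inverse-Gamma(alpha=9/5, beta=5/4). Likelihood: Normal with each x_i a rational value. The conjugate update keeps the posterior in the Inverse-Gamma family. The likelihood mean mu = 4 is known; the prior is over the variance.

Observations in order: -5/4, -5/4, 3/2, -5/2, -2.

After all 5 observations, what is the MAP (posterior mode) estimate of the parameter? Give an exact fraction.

obs 1: x=-5/4 → posterior Inverse-Gamma(23/10, 481/32)
obs 2: x=-5/4 → posterior Inverse-Gamma(14/5, 461/16)
obs 3: x=3/2 → posterior Inverse-Gamma(33/10, 511/16)
obs 4: x=-5/2 → posterior Inverse-Gamma(19/5, 849/16)
obs 5: x=-2 → posterior Inverse-Gamma(43/10, 1137/16)

5685/424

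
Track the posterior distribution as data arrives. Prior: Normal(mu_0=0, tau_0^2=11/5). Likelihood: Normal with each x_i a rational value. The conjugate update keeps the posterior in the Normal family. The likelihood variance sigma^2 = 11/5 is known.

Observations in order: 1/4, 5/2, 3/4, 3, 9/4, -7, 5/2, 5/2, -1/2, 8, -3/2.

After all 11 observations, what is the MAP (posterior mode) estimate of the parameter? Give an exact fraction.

obs 1: x=1/4 → posterior Normal(1/8, 11/10)
obs 2: x=5/2 → posterior Normal(11/12, 11/15)
obs 3: x=3/4 → posterior Normal(7/8, 11/20)
obs 4: x=3 → posterior Normal(13/10, 11/25)
obs 5: x=9/4 → posterior Normal(35/24, 11/30)
obs 6: x=-7 → posterior Normal(1/4, 11/35)
obs 7: x=5/2 → posterior Normal(17/32, 11/40)
obs 8: x=5/2 → posterior Normal(3/4, 11/45)
obs 9: x=-1/2 → posterior Normal(5/8, 11/50)
obs 10: x=8 → posterior Normal(57/44, 1/5)
obs 11: x=-3/2 → posterior Normal(17/16, 11/60)

17/16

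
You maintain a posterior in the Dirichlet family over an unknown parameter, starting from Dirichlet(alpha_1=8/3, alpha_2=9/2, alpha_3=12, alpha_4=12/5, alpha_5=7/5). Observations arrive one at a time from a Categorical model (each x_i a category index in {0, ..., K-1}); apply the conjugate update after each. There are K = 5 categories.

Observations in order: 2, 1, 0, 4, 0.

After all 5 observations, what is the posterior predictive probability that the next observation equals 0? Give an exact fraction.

obs 1: x=2 → posterior Dirichlet(8/3, 9/2, 13, 12/5, 7/5)
obs 2: x=1 → posterior Dirichlet(8/3, 11/2, 13, 12/5, 7/5)
obs 3: x=0 → posterior Dirichlet(11/3, 11/2, 13, 12/5, 7/5)
obs 4: x=4 → posterior Dirichlet(11/3, 11/2, 13, 12/5, 12/5)
obs 5: x=0 → posterior Dirichlet(14/3, 11/2, 13, 12/5, 12/5)

140/839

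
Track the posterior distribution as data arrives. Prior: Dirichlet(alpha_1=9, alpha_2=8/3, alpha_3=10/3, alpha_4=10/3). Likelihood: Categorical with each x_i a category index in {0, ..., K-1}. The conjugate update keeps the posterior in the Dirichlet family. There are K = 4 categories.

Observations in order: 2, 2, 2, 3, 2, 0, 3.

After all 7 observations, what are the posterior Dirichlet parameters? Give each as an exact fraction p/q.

obs 1: x=2 → posterior Dirichlet(9, 8/3, 13/3, 10/3)
obs 2: x=2 → posterior Dirichlet(9, 8/3, 16/3, 10/3)
obs 3: x=2 → posterior Dirichlet(9, 8/3, 19/3, 10/3)
obs 4: x=3 → posterior Dirichlet(9, 8/3, 19/3, 13/3)
obs 5: x=2 → posterior Dirichlet(9, 8/3, 22/3, 13/3)
obs 6: x=0 → posterior Dirichlet(10, 8/3, 22/3, 13/3)
obs 7: x=3 → posterior Dirichlet(10, 8/3, 22/3, 16/3)

alpha_1=10, alpha_2=8/3, alpha_3=22/3, alpha_4=16/3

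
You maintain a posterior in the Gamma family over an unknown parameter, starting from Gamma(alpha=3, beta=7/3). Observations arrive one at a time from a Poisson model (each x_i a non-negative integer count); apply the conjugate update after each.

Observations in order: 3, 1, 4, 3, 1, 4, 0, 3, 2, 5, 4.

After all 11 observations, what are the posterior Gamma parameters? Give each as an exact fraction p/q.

alpha=33, beta=40/3

obs 1: x=3 → posterior Gamma(6, 10/3)
obs 2: x=1 → posterior Gamma(7, 13/3)
obs 3: x=4 → posterior Gamma(11, 16/3)
obs 4: x=3 → posterior Gamma(14, 19/3)
obs 5: x=1 → posterior Gamma(15, 22/3)
obs 6: x=4 → posterior Gamma(19, 25/3)
obs 7: x=0 → posterior Gamma(19, 28/3)
obs 8: x=3 → posterior Gamma(22, 31/3)
obs 9: x=2 → posterior Gamma(24, 34/3)
obs 10: x=5 → posterior Gamma(29, 37/3)
obs 11: x=4 → posterior Gamma(33, 40/3)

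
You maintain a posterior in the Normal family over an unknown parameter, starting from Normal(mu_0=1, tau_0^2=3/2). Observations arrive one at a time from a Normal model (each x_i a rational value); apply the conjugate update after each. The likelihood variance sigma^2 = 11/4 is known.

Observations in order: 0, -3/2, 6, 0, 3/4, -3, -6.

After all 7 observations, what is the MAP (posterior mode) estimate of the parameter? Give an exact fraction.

obs 1: x=0 → posterior Normal(11/17, 33/34)
obs 2: x=-3/2 → posterior Normal(2/23, 33/46)
obs 3: x=6 → posterior Normal(38/29, 33/58)
obs 4: x=0 → posterior Normal(38/35, 33/70)
obs 5: x=3/4 → posterior Normal(85/82, 33/82)
obs 6: x=-3 → posterior Normal(49/94, 33/94)
obs 7: x=-6 → posterior Normal(-23/106, 33/106)

-23/106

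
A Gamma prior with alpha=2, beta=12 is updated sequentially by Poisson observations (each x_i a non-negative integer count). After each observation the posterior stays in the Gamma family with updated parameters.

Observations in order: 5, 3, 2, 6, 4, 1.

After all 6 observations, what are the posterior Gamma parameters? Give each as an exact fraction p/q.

obs 1: x=5 → posterior Gamma(7, 13)
obs 2: x=3 → posterior Gamma(10, 14)
obs 3: x=2 → posterior Gamma(12, 15)
obs 4: x=6 → posterior Gamma(18, 16)
obs 5: x=4 → posterior Gamma(22, 17)
obs 6: x=1 → posterior Gamma(23, 18)

alpha=23, beta=18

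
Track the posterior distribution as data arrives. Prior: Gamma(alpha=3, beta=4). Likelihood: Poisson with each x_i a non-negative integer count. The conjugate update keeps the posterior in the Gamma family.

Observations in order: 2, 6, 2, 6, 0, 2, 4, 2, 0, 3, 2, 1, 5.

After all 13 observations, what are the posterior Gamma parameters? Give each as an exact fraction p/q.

alpha=38, beta=17

obs 1: x=2 → posterior Gamma(5, 5)
obs 2: x=6 → posterior Gamma(11, 6)
obs 3: x=2 → posterior Gamma(13, 7)
obs 4: x=6 → posterior Gamma(19, 8)
obs 5: x=0 → posterior Gamma(19, 9)
obs 6: x=2 → posterior Gamma(21, 10)
obs 7: x=4 → posterior Gamma(25, 11)
obs 8: x=2 → posterior Gamma(27, 12)
obs 9: x=0 → posterior Gamma(27, 13)
obs 10: x=3 → posterior Gamma(30, 14)
obs 11: x=2 → posterior Gamma(32, 15)
obs 12: x=1 → posterior Gamma(33, 16)
obs 13: x=5 → posterior Gamma(38, 17)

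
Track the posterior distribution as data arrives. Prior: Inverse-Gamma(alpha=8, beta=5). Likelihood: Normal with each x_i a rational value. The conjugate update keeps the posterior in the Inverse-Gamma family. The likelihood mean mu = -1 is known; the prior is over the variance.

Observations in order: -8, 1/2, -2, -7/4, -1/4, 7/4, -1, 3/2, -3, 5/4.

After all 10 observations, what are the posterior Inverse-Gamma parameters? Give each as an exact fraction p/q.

obs 1: x=-8 → posterior Inverse-Gamma(17/2, 59/2)
obs 2: x=1/2 → posterior Inverse-Gamma(9, 245/8)
obs 3: x=-2 → posterior Inverse-Gamma(19/2, 249/8)
obs 4: x=-7/4 → posterior Inverse-Gamma(10, 1005/32)
obs 5: x=-1/4 → posterior Inverse-Gamma(21/2, 507/16)
obs 6: x=7/4 → posterior Inverse-Gamma(11, 1135/32)
obs 7: x=-1 → posterior Inverse-Gamma(23/2, 1135/32)
obs 8: x=3/2 → posterior Inverse-Gamma(12, 1235/32)
obs 9: x=-3 → posterior Inverse-Gamma(25/2, 1299/32)
obs 10: x=5/4 → posterior Inverse-Gamma(13, 345/8)

alpha=13, beta=345/8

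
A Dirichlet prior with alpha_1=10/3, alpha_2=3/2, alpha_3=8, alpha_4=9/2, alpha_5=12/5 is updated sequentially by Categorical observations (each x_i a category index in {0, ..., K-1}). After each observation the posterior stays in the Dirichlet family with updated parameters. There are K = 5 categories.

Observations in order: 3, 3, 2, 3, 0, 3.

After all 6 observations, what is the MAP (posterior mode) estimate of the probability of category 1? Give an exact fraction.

obs 1: x=3 → posterior Dirichlet(10/3, 3/2, 8, 11/2, 12/5)
obs 2: x=3 → posterior Dirichlet(10/3, 3/2, 8, 13/2, 12/5)
obs 3: x=2 → posterior Dirichlet(10/3, 3/2, 9, 13/2, 12/5)
obs 4: x=3 → posterior Dirichlet(10/3, 3/2, 9, 15/2, 12/5)
obs 5: x=0 → posterior Dirichlet(13/3, 3/2, 9, 15/2, 12/5)
obs 6: x=3 → posterior Dirichlet(13/3, 3/2, 9, 17/2, 12/5)

15/622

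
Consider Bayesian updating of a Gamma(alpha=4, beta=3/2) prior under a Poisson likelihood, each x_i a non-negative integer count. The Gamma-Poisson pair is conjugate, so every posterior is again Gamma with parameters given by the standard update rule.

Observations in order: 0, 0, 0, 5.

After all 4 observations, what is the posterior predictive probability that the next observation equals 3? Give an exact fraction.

3112490952120/23298085122481

obs 1: x=0 → posterior Gamma(4, 5/2)
obs 2: x=0 → posterior Gamma(4, 7/2)
obs 3: x=0 → posterior Gamma(4, 9/2)
obs 4: x=5 → posterior Gamma(9, 11/2)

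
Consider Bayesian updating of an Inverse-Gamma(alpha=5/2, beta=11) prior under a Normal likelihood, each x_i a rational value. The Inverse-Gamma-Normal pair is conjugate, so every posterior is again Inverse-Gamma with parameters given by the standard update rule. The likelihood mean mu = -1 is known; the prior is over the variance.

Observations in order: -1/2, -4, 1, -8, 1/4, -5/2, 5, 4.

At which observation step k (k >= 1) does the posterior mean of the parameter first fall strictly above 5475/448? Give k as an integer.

k = 7

obs 1: x=-1/2 → posterior Inverse-Gamma(3, 89/8)
obs 2: x=-4 → posterior Inverse-Gamma(7/2, 125/8)
obs 3: x=1 → posterior Inverse-Gamma(4, 141/8)
obs 4: x=-8 → posterior Inverse-Gamma(9/2, 337/8)
obs 5: x=1/4 → posterior Inverse-Gamma(5, 1373/32)
obs 6: x=-5/2 → posterior Inverse-Gamma(11/2, 1409/32)
obs 7: x=5 → posterior Inverse-Gamma(6, 1985/32)
obs 8: x=4 → posterior Inverse-Gamma(13/2, 2385/32)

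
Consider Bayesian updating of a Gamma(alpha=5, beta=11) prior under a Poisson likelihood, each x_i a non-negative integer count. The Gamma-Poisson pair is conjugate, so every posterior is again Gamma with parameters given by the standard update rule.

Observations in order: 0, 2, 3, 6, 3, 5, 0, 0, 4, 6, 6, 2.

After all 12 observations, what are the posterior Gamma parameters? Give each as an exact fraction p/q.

obs 1: x=0 → posterior Gamma(5, 12)
obs 2: x=2 → posterior Gamma(7, 13)
obs 3: x=3 → posterior Gamma(10, 14)
obs 4: x=6 → posterior Gamma(16, 15)
obs 5: x=3 → posterior Gamma(19, 16)
obs 6: x=5 → posterior Gamma(24, 17)
obs 7: x=0 → posterior Gamma(24, 18)
obs 8: x=0 → posterior Gamma(24, 19)
obs 9: x=4 → posterior Gamma(28, 20)
obs 10: x=6 → posterior Gamma(34, 21)
obs 11: x=6 → posterior Gamma(40, 22)
obs 12: x=2 → posterior Gamma(42, 23)

alpha=42, beta=23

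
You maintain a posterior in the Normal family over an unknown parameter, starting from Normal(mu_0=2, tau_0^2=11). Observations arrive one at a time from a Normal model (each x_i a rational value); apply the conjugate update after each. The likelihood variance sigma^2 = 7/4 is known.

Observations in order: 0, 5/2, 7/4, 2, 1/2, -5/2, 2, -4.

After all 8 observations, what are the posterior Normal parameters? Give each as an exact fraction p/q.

mu_0=113/359, tau_0^2=77/359

obs 1: x=0 → posterior Normal(14/51, 77/51)
obs 2: x=5/2 → posterior Normal(124/95, 77/95)
obs 3: x=7/4 → posterior Normal(201/139, 77/139)
obs 4: x=2 → posterior Normal(289/183, 77/183)
obs 5: x=1/2 → posterior Normal(311/227, 77/227)
obs 6: x=-5/2 → posterior Normal(201/271, 77/271)
obs 7: x=2 → posterior Normal(289/315, 11/45)
obs 8: x=-4 → posterior Normal(113/359, 77/359)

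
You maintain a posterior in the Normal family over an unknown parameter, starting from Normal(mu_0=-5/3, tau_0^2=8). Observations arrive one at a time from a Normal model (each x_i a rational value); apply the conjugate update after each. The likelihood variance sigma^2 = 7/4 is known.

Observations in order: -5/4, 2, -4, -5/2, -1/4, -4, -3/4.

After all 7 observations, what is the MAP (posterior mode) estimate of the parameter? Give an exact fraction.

obs 1: x=-5/4 → posterior Normal(-155/117, 56/39)
obs 2: x=2 → posterior Normal(37/213, 56/71)
obs 3: x=-4 → posterior Normal(-347/309, 56/103)
obs 4: x=-5/2 → posterior Normal(-587/405, 56/135)
obs 5: x=-1/4 → posterior Normal(-611/501, 56/167)
obs 6: x=-4 → posterior Normal(-5/3, 56/199)
obs 7: x=-3/4 → posterior Normal(-97/63, 8/33)

-97/63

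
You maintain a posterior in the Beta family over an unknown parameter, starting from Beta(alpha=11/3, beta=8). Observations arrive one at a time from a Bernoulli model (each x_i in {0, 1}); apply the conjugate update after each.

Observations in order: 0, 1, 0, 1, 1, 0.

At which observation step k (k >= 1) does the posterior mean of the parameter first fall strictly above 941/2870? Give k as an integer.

obs 1: x=0 → posterior Beta(11/3, 9)
obs 2: x=1 → posterior Beta(14/3, 9)
obs 3: x=0 → posterior Beta(14/3, 10)
obs 4: x=1 → posterior Beta(17/3, 10)
obs 5: x=1 → posterior Beta(20/3, 10)
obs 6: x=0 → posterior Beta(20/3, 11)

k = 2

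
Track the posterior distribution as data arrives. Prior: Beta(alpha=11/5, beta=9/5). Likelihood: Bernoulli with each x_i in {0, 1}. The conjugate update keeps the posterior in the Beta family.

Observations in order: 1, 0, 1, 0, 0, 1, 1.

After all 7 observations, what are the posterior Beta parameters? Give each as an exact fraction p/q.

alpha=31/5, beta=24/5

obs 1: x=1 → posterior Beta(16/5, 9/5)
obs 2: x=0 → posterior Beta(16/5, 14/5)
obs 3: x=1 → posterior Beta(21/5, 14/5)
obs 4: x=0 → posterior Beta(21/5, 19/5)
obs 5: x=0 → posterior Beta(21/5, 24/5)
obs 6: x=1 → posterior Beta(26/5, 24/5)
obs 7: x=1 → posterior Beta(31/5, 24/5)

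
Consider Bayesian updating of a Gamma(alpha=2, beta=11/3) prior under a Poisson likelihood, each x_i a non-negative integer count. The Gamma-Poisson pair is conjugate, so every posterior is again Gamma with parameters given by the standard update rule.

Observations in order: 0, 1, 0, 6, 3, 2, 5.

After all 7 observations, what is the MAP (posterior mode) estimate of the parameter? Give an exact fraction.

27/16

obs 1: x=0 → posterior Gamma(2, 14/3)
obs 2: x=1 → posterior Gamma(3, 17/3)
obs 3: x=0 → posterior Gamma(3, 20/3)
obs 4: x=6 → posterior Gamma(9, 23/3)
obs 5: x=3 → posterior Gamma(12, 26/3)
obs 6: x=2 → posterior Gamma(14, 29/3)
obs 7: x=5 → posterior Gamma(19, 32/3)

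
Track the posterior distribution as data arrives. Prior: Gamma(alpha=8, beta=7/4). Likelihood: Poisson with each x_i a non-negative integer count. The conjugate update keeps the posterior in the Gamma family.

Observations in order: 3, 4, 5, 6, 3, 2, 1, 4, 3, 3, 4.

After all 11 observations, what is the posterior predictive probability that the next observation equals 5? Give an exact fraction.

1533344776702800520687380289028618724996334856152223541590030144194205750190185833832448/11469042441773144971980004810542843779053643594596768462423597156885080039501190185546875

obs 1: x=3 → posterior Gamma(11, 11/4)
obs 2: x=4 → posterior Gamma(15, 15/4)
obs 3: x=5 → posterior Gamma(20, 19/4)
obs 4: x=6 → posterior Gamma(26, 23/4)
obs 5: x=3 → posterior Gamma(29, 27/4)
obs 6: x=2 → posterior Gamma(31, 31/4)
obs 7: x=1 → posterior Gamma(32, 35/4)
obs 8: x=4 → posterior Gamma(36, 39/4)
obs 9: x=3 → posterior Gamma(39, 43/4)
obs 10: x=3 → posterior Gamma(42, 47/4)
obs 11: x=4 → posterior Gamma(46, 51/4)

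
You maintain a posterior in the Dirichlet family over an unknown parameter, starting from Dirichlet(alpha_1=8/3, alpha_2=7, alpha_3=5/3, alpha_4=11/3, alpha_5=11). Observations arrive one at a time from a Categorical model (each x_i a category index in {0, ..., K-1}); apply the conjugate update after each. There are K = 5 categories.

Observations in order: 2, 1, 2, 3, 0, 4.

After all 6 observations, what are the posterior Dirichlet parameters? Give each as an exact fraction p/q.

alpha_1=11/3, alpha_2=8, alpha_3=11/3, alpha_4=14/3, alpha_5=12

obs 1: x=2 → posterior Dirichlet(8/3, 7, 8/3, 11/3, 11)
obs 2: x=1 → posterior Dirichlet(8/3, 8, 8/3, 11/3, 11)
obs 3: x=2 → posterior Dirichlet(8/3, 8, 11/3, 11/3, 11)
obs 4: x=3 → posterior Dirichlet(8/3, 8, 11/3, 14/3, 11)
obs 5: x=0 → posterior Dirichlet(11/3, 8, 11/3, 14/3, 11)
obs 6: x=4 → posterior Dirichlet(11/3, 8, 11/3, 14/3, 12)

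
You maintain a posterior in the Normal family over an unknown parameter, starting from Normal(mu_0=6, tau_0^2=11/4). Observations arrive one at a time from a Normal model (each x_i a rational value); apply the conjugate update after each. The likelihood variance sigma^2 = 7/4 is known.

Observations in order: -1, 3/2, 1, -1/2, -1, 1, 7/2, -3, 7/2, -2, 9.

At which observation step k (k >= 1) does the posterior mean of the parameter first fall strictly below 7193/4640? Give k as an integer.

k = 3

obs 1: x=-1 → posterior Normal(31/18, 77/72)
obs 2: x=3/2 → posterior Normal(95/58, 77/116)
obs 3: x=1 → posterior Normal(117/80, 77/160)
obs 4: x=-1/2 → posterior Normal(53/51, 77/204)
obs 5: x=-1 → posterior Normal(21/31, 77/248)
obs 6: x=1 → posterior Normal(53/73, 77/292)
obs 7: x=7/2 → posterior Normal(61/56, 11/48)
obs 8: x=-3 → posterior Normal(117/190, 77/380)
obs 9: x=7/2 → posterior Normal(97/106, 77/424)
obs 10: x=-2 → posterior Normal(25/39, 77/468)
obs 11: x=9 → posterior Normal(87/64, 77/512)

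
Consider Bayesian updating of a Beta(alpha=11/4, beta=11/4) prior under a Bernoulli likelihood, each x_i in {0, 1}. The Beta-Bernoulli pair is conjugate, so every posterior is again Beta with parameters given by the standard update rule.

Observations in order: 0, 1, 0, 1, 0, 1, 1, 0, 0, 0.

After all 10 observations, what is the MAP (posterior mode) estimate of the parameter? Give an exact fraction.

23/54

obs 1: x=0 → posterior Beta(11/4, 15/4)
obs 2: x=1 → posterior Beta(15/4, 15/4)
obs 3: x=0 → posterior Beta(15/4, 19/4)
obs 4: x=1 → posterior Beta(19/4, 19/4)
obs 5: x=0 → posterior Beta(19/4, 23/4)
obs 6: x=1 → posterior Beta(23/4, 23/4)
obs 7: x=1 → posterior Beta(27/4, 23/4)
obs 8: x=0 → posterior Beta(27/4, 27/4)
obs 9: x=0 → posterior Beta(27/4, 31/4)
obs 10: x=0 → posterior Beta(27/4, 35/4)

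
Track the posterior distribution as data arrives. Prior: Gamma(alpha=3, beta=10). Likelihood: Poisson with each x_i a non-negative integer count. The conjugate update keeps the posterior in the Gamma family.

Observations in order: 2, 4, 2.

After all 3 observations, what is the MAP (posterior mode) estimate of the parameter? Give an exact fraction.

obs 1: x=2 → posterior Gamma(5, 11)
obs 2: x=4 → posterior Gamma(9, 12)
obs 3: x=2 → posterior Gamma(11, 13)

10/13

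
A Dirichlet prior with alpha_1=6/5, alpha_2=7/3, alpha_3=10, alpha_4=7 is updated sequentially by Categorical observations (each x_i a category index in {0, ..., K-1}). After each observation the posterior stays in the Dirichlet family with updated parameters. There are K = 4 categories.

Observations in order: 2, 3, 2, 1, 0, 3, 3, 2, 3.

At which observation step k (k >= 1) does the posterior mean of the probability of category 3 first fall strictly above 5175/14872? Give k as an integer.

k = 2

obs 1: x=2 → posterior Dirichlet(6/5, 7/3, 11, 7)
obs 2: x=3 → posterior Dirichlet(6/5, 7/3, 11, 8)
obs 3: x=2 → posterior Dirichlet(6/5, 7/3, 12, 8)
obs 4: x=1 → posterior Dirichlet(6/5, 10/3, 12, 8)
obs 5: x=0 → posterior Dirichlet(11/5, 10/3, 12, 8)
obs 6: x=3 → posterior Dirichlet(11/5, 10/3, 12, 9)
obs 7: x=3 → posterior Dirichlet(11/5, 10/3, 12, 10)
obs 8: x=2 → posterior Dirichlet(11/5, 10/3, 13, 10)
obs 9: x=3 → posterior Dirichlet(11/5, 10/3, 13, 11)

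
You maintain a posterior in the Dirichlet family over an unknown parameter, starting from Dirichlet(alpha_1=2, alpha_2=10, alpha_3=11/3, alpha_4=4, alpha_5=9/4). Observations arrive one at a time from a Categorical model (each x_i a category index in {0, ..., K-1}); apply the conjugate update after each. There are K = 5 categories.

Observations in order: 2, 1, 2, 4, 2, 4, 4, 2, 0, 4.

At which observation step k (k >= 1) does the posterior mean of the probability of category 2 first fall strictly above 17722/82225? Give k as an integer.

obs 1: x=2 → posterior Dirichlet(2, 10, 14/3, 4, 9/4)
obs 2: x=1 → posterior Dirichlet(2, 11, 14/3, 4, 9/4)
obs 3: x=2 → posterior Dirichlet(2, 11, 17/3, 4, 9/4)
obs 4: x=4 → posterior Dirichlet(2, 11, 17/3, 4, 13/4)
obs 5: x=2 → posterior Dirichlet(2, 11, 20/3, 4, 13/4)
obs 6: x=4 → posterior Dirichlet(2, 11, 20/3, 4, 17/4)
obs 7: x=4 → posterior Dirichlet(2, 11, 20/3, 4, 21/4)
obs 8: x=2 → posterior Dirichlet(2, 11, 23/3, 4, 21/4)
obs 9: x=0 → posterior Dirichlet(3, 11, 23/3, 4, 21/4)
obs 10: x=4 → posterior Dirichlet(3, 11, 23/3, 4, 25/4)

k = 3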